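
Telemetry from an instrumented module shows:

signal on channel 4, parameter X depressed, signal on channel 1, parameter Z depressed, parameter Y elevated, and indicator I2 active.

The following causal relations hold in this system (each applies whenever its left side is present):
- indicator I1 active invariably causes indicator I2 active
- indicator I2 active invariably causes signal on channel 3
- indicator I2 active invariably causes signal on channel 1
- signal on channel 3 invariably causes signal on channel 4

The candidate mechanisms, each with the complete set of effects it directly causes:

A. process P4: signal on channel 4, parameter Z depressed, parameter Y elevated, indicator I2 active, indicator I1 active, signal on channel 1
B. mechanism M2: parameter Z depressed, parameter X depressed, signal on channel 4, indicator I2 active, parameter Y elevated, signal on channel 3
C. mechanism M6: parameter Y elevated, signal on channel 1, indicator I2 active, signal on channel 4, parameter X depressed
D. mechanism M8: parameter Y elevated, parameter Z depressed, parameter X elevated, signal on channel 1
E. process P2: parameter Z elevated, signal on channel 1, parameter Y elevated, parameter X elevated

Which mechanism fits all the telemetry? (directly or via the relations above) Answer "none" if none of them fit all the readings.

B

Per-candidate check:
(A) process P4 — does not account for parameter X depressed
(B) mechanism M2 — signal on channel 4 +; parameter X depressed +; signal on channel 1 + (through indicator I2 active → signal on channel 1); parameter Z depressed +; parameter Y elevated +; indicator I2 active +
(C) mechanism M6 — signal on channel 4 +; parameter X depressed +; signal on channel 1 +; parameter Z depressed -; parameter Y elevated +; indicator I2 active +
(D) mechanism M8 — fails on signal on channel 4, parameter X depressed, indicator I2 active (predicts parameter X elevated, not parameter X depressed)
(E) process P2 — signal on channel 4 -; parameter X depressed -; signal on channel 1 +; parameter Z depressed -; parameter Y elevated +; indicator I2 active -
(B) alone accounts for all the evidence.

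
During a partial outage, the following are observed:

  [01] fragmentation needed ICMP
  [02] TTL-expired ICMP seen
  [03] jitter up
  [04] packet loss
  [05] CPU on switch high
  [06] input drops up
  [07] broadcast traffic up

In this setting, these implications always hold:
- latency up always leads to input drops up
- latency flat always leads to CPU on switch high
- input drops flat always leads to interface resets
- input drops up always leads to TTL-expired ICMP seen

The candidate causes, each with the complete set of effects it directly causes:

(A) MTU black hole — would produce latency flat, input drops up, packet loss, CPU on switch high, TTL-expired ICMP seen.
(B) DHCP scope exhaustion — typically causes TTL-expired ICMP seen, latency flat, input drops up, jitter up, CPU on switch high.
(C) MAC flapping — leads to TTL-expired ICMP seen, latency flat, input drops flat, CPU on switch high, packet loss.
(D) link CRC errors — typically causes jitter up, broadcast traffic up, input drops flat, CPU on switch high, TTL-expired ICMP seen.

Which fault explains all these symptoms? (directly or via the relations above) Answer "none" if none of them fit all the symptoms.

Testing each hypothesis:
(A) MTU black hole — fragmentation needed ICMP miss; TTL-expired ICMP seen match; jitter up miss; packet loss match; CPU on switch high match; input drops up match; broadcast traffic up miss
(B) DHCP scope exhaustion — does not account for fragmentation needed ICMP, packet loss, broadcast traffic up
(C) MAC flapping — fails on fragmentation needed ICMP, jitter up, input drops up, broadcast traffic up (predicts input drops flat, not input drops up)
(D) link CRC errors — fragmentation needed ICMP miss; TTL-expired ICMP seen match; jitter up match; packet loss miss; CPU on switch high match; input drops up miss; broadcast traffic up match
No candidate is consistent with all observations.

none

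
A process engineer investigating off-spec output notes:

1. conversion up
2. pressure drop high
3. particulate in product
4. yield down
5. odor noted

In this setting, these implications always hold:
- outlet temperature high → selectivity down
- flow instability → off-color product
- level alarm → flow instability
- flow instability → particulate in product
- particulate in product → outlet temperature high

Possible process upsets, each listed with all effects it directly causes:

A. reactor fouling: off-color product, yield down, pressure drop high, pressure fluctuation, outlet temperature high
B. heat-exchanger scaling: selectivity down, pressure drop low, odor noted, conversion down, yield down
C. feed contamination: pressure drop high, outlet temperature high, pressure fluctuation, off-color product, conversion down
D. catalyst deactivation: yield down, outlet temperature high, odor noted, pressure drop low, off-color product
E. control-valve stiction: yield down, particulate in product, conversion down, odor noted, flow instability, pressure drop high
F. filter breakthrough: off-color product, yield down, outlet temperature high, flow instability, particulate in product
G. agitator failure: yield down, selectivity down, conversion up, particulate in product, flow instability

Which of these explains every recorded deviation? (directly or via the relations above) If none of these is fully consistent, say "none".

none

Per-candidate check:
(A) reactor fouling — conversion up miss; pressure drop high match; particulate in product miss; yield down match; odor noted miss
(B) heat-exchanger scaling — fails on conversion up, pressure drop high, particulate in product (predicts conversion down, not conversion up; predicts pressure drop low, not pressure drop high)
(C) feed contamination — conversion up miss; pressure drop high match; particulate in product miss; yield down miss; odor noted miss
(D) catalyst deactivation — conversion up miss; pressure drop high miss; particulate in product miss; yield down match; odor noted match
(E) control-valve stiction — fails on conversion up (predicts conversion down, not conversion up)
(F) filter breakthrough — conversion up miss; pressure drop high miss; particulate in product match; yield down match; odor noted miss
(G) agitator failure — does not account for pressure drop high, odor noted
Every candidate fails on at least one observation.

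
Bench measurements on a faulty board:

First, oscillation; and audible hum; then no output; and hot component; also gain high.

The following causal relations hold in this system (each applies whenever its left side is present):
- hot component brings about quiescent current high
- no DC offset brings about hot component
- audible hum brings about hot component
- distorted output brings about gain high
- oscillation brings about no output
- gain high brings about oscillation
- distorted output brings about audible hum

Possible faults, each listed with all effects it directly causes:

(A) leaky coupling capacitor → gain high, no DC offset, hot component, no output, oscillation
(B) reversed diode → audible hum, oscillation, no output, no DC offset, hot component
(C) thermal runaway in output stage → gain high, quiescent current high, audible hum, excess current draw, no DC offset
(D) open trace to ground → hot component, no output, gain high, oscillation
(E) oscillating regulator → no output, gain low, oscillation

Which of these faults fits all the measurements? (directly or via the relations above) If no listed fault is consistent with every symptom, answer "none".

For each candidate, compare predicted effects to what was observed:
(A) leaky coupling capacitor — does not account for audible hum
(B) reversed diode — does not account for gain high
(C) thermal runaway in output stage — oscillation + (by gain high → oscillation); audible hum +; no output + (by gain high → oscillation → no output); hot component + (by no DC offset → hot component); gain high +
(D) open trace to ground — oscillation +; audible hum -; no output +; hot component +; gain high +
(E) oscillating regulator — fails on audible hum, hot component, gain high (predicts gain low, not gain high)
(C) alone accounts for all the evidence.

C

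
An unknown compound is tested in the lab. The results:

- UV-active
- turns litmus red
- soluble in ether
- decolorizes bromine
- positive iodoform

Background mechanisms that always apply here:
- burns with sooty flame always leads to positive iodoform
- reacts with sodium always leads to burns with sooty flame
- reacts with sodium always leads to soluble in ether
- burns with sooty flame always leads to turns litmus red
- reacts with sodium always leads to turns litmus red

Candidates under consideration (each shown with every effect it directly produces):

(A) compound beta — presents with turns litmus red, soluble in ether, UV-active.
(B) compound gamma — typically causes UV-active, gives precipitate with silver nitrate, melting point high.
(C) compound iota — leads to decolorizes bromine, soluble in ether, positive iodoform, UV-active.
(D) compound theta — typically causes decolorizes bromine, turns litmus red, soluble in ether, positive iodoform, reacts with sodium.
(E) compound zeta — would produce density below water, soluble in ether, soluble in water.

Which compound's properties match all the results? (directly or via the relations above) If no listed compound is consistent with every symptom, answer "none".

none

Checking each candidate against the observations:
(A) compound beta — does not account for decolorizes bromine, positive iodoform
(B) compound gamma — does not account for turns litmus red, soluble in ether, decolorizes bromine, positive iodoform
(C) compound iota — UV-active yes; turns litmus red NO; soluble in ether yes; decolorizes bromine yes; positive iodoform yes
(D) compound theta — UV-active NO; turns litmus red yes; soluble in ether yes; decolorizes bromine yes; positive iodoform yes
(E) compound zeta — UV-active NO; turns litmus red NO; soluble in ether yes; decolorizes bromine NO; positive iodoform NO
None of the listed candidates fits everything.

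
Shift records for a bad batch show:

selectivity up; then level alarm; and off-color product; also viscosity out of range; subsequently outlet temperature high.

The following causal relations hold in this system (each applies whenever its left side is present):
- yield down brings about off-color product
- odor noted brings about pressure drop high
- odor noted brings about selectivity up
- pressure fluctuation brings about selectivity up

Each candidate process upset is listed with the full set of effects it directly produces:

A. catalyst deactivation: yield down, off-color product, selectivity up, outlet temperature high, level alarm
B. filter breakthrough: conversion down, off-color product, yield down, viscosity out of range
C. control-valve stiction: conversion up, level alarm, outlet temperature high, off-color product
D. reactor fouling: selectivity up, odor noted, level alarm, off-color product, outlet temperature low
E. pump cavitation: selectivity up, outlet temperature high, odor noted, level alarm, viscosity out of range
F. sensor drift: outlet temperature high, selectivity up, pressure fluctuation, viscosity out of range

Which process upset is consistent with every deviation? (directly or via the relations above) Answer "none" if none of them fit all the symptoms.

none

Testing each hypothesis:
(A) catalyst deactivation — does not account for viscosity out of range
(B) filter breakthrough — selectivity up -; level alarm -; off-color product +; viscosity out of range +; outlet temperature high -
(C) control-valve stiction — does not account for selectivity up, viscosity out of range
(D) reactor fouling — fails on viscosity out of range, outlet temperature high (predicts outlet temperature low, not outlet temperature high)
(E) pump cavitation — does not account for off-color product
(F) sensor drift — selectivity up +; level alarm -; off-color product -; viscosity out of range +; outlet temperature high +
None of the listed candidates fits everything.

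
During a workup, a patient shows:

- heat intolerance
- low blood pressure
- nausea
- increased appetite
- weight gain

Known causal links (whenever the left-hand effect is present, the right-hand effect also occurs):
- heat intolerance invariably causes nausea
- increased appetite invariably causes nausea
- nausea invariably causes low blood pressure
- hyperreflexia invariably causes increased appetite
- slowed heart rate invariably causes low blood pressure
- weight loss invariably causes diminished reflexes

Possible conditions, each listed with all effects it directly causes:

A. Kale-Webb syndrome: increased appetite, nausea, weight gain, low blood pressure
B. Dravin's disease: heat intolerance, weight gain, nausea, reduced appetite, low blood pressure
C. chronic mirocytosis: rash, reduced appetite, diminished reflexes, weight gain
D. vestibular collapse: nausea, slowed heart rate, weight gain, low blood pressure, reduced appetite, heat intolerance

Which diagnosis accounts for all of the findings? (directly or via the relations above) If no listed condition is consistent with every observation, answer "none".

For each candidate, compare predicted effects to what was observed:
(A) Kale-Webb syndrome — does not account for heat intolerance
(B) Dravin's disease — fails on increased appetite (predicts reduced appetite, not increased appetite)
(C) chronic mirocytosis — fails on heat intolerance, low blood pressure, nausea, increased appetite (predicts reduced appetite, not increased appetite)
(D) vestibular collapse — fails on increased appetite (predicts reduced appetite, not increased appetite)
No candidate is consistent with all observations.

none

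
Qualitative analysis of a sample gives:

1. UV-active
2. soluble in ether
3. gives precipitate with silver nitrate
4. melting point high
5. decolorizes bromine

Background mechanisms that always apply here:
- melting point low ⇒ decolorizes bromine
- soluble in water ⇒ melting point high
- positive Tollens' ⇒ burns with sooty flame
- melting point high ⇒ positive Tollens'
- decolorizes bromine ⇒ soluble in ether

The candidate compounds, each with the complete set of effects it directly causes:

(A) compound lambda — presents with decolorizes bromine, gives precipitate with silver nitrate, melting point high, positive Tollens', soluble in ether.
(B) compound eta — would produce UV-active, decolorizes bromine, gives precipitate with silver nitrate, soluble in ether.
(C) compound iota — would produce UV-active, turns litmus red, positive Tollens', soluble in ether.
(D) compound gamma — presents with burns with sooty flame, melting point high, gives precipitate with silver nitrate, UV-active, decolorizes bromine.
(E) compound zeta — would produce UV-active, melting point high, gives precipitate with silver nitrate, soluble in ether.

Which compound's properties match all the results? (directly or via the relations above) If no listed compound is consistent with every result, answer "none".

D

Per-candidate check:
(A) compound lambda — does not account for UV-active
(B) compound eta — does not account for melting point high
(C) compound iota — UV-active ✓; soluble in ether ✓; gives precipitate with silver nitrate ✗; melting point high ✗; decolorizes bromine ✗
(D) compound gamma — UV-active ✓; soluble in ether ✓ (by decolorizes bromine → soluble in ether); gives precipitate with silver nitrate ✓; melting point high ✓; decolorizes bromine ✓
(E) compound zeta — does not account for decolorizes bromine
(D) is the only candidate with no mismatches.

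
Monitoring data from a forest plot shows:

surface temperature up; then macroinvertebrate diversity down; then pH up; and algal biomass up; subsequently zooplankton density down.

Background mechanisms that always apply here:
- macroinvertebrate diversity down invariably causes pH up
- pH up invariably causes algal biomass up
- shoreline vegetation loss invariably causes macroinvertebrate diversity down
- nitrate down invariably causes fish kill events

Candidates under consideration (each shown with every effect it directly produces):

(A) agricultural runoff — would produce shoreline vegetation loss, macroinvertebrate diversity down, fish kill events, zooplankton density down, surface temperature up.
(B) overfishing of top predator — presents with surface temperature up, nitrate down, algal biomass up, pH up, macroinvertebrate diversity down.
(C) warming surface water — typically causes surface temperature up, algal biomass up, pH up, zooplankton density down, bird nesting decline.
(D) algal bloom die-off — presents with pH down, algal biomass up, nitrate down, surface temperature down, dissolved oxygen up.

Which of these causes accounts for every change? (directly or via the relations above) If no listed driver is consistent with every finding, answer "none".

A

Per-candidate check:
(A) agricultural runoff — accounts for every observation (pH up through macroinvertebrate diversity down → pH up)
(B) overfishing of top predator — does not account for zooplankton density down
(C) warming surface water — surface temperature up match; macroinvertebrate diversity down miss; pH up match; algal biomass up match; zooplankton density down match
(D) algal bloom die-off — surface temperature up miss; macroinvertebrate diversity down miss; pH up miss; algal biomass up match; zooplankton density down miss
(A) alone accounts for all the evidence.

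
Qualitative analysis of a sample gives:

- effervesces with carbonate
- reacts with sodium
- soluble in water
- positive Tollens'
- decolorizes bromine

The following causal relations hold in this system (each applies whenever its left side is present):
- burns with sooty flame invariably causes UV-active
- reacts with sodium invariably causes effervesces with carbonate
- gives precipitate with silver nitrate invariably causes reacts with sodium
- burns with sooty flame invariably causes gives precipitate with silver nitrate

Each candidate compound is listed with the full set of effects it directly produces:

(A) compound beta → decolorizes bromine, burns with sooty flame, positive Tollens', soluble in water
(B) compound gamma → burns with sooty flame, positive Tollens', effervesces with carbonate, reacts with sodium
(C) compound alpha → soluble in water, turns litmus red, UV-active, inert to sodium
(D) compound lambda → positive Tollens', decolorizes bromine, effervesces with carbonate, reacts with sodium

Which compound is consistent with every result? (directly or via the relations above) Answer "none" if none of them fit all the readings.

Testing each hypothesis:
(A) compound beta — accounts for every observation (effervesces with carbonate through burns with sooty flame → gives precipitate with silver nitrate → reacts with sodium → effervesces with carbonate)
(B) compound gamma — does not account for soluble in water, decolorizes bromine
(C) compound alpha — fails on effervesces with carbonate, reacts with sodium, positive Tollens', decolorizes bromine (predicts inert to sodium, not reacts with sodium)
(D) compound lambda — does not account for soluble in water
(A) is the only candidate with no mismatches.

A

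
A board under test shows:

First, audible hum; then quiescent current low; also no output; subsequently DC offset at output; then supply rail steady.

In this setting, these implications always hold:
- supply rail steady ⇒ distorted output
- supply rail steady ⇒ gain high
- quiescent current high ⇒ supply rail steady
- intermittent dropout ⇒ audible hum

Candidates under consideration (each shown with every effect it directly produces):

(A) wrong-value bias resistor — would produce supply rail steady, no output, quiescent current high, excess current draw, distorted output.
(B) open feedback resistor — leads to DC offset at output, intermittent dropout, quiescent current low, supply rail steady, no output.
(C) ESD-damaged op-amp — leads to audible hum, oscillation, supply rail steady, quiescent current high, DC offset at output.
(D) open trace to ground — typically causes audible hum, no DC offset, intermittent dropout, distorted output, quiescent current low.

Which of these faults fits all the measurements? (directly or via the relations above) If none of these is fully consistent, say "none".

B

Checking each candidate against the observations:
(A) wrong-value bias resistor — audible hum ✗; quiescent current low ✗; no output ✓; DC offset at output ✗; supply rail steady ✓
(B) open feedback resistor — audible hum ✓ (via intermittent dropout → audible hum); quiescent current low ✓; no output ✓; DC offset at output ✓; supply rail steady ✓
(C) ESD-damaged op-amp — audible hum ✓; quiescent current low ✗; no output ✗; DC offset at output ✓; supply rail steady ✓
(D) open trace to ground — fails on no output, DC offset at output, supply rail steady (predicts no DC offset, not DC offset at output)
(B) alone accounts for all the evidence.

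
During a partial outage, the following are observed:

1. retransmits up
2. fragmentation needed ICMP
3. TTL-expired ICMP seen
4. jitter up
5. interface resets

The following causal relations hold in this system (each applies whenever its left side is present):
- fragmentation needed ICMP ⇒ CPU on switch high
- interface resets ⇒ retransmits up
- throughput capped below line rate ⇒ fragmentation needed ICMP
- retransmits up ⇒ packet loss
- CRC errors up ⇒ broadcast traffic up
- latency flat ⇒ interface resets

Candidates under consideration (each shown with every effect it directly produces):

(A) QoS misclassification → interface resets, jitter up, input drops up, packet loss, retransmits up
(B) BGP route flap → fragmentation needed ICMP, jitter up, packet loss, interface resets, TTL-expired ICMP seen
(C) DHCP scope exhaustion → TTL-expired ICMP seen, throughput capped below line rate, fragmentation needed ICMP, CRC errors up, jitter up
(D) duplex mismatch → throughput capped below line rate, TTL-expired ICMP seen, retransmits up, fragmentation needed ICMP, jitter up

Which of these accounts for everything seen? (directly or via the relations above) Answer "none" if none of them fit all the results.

Per-candidate check:
(A) QoS misclassification — retransmits up match; fragmentation needed ICMP miss; TTL-expired ICMP seen miss; jitter up match; interface resets match
(B) BGP route flap — retransmits up match (through interface resets → retransmits up); fragmentation needed ICMP match; TTL-expired ICMP seen match; jitter up match; interface resets match
(C) DHCP scope exhaustion — retransmits up miss; fragmentation needed ICMP match; TTL-expired ICMP seen match; jitter up match; interface resets miss
(D) duplex mismatch — retransmits up match; fragmentation needed ICMP match; TTL-expired ICMP seen match; jitter up match; interface resets miss
(B) is the only candidate with no mismatches.

B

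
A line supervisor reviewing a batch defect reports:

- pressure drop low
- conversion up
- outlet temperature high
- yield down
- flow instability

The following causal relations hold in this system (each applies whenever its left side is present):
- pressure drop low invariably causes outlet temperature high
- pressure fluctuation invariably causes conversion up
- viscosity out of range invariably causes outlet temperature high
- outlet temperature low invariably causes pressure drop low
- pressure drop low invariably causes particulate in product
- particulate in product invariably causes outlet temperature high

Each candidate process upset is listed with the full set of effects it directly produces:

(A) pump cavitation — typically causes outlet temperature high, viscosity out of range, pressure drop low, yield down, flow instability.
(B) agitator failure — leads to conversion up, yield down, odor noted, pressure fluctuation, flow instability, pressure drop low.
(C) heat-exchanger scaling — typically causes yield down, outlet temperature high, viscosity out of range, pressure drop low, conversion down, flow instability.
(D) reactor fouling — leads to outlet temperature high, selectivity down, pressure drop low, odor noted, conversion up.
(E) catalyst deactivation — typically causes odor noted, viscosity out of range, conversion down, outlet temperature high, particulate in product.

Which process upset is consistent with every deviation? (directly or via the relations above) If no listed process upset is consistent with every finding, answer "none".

B

Checking each candidate against the observations:
(A) pump cavitation — does not account for conversion up
(B) agitator failure — pressure drop low match; conversion up match; outlet temperature high match (through pressure drop low → outlet temperature high); yield down match; flow instability match
(C) heat-exchanger scaling — pressure drop low match; conversion up miss; outlet temperature high match; yield down match; flow instability match
(D) reactor fouling — pressure drop low match; conversion up match; outlet temperature high match; yield down miss; flow instability miss
(E) catalyst deactivation — pressure drop low miss; conversion up miss; outlet temperature high match; yield down miss; flow instability miss
Only (B) is consistent with every observation.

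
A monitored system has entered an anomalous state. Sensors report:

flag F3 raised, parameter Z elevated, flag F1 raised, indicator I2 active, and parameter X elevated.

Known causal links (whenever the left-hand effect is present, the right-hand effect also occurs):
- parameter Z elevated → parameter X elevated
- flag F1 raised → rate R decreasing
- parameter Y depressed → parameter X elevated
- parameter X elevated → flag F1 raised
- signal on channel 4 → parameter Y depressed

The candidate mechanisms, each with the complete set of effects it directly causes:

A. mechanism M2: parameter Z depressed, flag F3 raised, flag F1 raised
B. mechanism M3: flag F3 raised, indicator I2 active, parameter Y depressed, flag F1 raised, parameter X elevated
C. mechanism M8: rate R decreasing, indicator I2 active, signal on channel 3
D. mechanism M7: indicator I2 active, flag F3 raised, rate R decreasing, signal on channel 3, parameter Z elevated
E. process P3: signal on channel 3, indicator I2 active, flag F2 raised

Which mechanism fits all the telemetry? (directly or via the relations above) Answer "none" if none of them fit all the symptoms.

For each candidate, compare predicted effects to what was observed:
(A) mechanism M2 — flag F3 raised match; parameter Z elevated miss; flag F1 raised match; indicator I2 active miss; parameter X elevated miss
(B) mechanism M3 — flag F3 raised match; parameter Z elevated miss; flag F1 raised match; indicator I2 active match; parameter X elevated match
(C) mechanism M8 — flag F3 raised miss; parameter Z elevated miss; flag F1 raised miss; indicator I2 active match; parameter X elevated miss
(D) mechanism M7 — accounts for every observation (flag F1 raised by parameter Z elevated → parameter X elevated → flag F1 raised)
(E) process P3 — flag F3 raised miss; parameter Z elevated miss; flag F1 raised miss; indicator I2 active match; parameter X elevated miss
(D) is the only candidate with no mismatches.

D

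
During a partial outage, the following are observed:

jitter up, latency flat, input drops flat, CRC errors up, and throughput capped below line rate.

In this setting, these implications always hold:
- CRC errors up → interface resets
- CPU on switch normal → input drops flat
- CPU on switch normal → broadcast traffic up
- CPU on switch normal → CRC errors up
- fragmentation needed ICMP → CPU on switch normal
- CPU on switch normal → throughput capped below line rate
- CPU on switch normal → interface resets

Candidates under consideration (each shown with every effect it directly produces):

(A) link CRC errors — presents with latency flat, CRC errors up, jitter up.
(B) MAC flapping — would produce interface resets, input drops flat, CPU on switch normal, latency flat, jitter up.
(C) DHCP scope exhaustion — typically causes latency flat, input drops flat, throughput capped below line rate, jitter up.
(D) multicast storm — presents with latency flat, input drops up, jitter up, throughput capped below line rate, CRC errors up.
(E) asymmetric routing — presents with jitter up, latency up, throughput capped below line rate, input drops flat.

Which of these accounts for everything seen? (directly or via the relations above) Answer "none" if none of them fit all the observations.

B

For each candidate, compare predicted effects to what was observed:
(A) link CRC errors — jitter up match; latency flat match; input drops flat miss; CRC errors up match; throughput capped below line rate miss
(B) MAC flapping — accounts for every observation (CRC errors up through CPU on switch normal → CRC errors up)
(C) DHCP scope exhaustion — does not account for CRC errors up
(D) multicast storm — jitter up match; latency flat match; input drops flat miss; CRC errors up match; throughput capped below line rate match
(E) asymmetric routing — jitter up match; latency flat miss; input drops flat match; CRC errors up miss; throughput capped below line rate match
Only (B) is consistent with every observation.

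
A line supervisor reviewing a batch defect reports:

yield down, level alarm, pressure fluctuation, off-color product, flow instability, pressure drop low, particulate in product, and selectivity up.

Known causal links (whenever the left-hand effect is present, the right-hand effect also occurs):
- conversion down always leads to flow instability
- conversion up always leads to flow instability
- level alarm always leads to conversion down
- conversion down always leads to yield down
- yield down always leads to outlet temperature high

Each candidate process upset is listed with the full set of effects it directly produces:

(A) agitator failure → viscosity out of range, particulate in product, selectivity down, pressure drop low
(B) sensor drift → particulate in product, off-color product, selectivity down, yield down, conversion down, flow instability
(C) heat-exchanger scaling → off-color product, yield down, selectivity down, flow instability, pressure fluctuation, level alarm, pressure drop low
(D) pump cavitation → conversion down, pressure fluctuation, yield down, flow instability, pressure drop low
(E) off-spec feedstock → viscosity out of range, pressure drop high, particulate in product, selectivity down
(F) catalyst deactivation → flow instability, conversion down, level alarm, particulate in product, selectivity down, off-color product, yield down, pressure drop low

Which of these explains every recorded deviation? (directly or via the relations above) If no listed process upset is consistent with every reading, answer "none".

none

For each candidate, compare predicted effects to what was observed:
(A) agitator failure — yield down miss; level alarm miss; pressure fluctuation miss; off-color product miss; flow instability miss; pressure drop low match; particulate in product match; selectivity up miss
(B) sensor drift — yield down match; level alarm miss; pressure fluctuation miss; off-color product match; flow instability match; pressure drop low miss; particulate in product match; selectivity up miss
(C) heat-exchanger scaling — yield down match; level alarm match; pressure fluctuation match; off-color product match; flow instability match; pressure drop low match; particulate in product miss; selectivity up miss
(D) pump cavitation — yield down match; level alarm miss; pressure fluctuation match; off-color product miss; flow instability match; pressure drop low match; particulate in product miss; selectivity up miss
(E) off-spec feedstock — yield down miss; level alarm miss; pressure fluctuation miss; off-color product miss; flow instability miss; pressure drop low miss; particulate in product match; selectivity up miss
(F) catalyst deactivation — yield down match; level alarm match; pressure fluctuation miss; off-color product match; flow instability match; pressure drop low match; particulate in product match; selectivity up miss
No candidate is consistent with all observations.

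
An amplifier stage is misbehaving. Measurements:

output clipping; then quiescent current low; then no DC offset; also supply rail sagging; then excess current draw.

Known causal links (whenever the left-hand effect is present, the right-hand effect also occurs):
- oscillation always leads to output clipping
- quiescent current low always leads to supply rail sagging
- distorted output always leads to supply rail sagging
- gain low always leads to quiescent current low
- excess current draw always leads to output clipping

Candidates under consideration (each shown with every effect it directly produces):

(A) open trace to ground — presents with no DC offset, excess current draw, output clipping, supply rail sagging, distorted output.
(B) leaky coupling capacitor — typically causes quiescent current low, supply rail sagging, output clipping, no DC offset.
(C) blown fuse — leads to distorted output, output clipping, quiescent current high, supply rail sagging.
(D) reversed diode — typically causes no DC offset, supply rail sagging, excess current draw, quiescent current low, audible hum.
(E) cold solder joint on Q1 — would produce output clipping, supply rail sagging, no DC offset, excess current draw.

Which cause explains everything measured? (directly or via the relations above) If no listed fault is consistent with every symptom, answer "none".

Per-candidate check:
(A) open trace to ground — output clipping ✓; quiescent current low ✗; no DC offset ✓; supply rail sagging ✓; excess current draw ✓
(B) leaky coupling capacitor — does not account for excess current draw
(C) blown fuse — output clipping ✓; quiescent current low ✗; no DC offset ✗; supply rail sagging ✓; excess current draw ✗
(D) reversed diode — output clipping ✓ (through excess current draw → output clipping); quiescent current low ✓; no DC offset ✓; supply rail sagging ✓; excess current draw ✓
(E) cold solder joint on Q1 — output clipping ✓; quiescent current low ✗; no DC offset ✓; supply rail sagging ✓; excess current draw ✓
Only (D) is consistent with every observation.

D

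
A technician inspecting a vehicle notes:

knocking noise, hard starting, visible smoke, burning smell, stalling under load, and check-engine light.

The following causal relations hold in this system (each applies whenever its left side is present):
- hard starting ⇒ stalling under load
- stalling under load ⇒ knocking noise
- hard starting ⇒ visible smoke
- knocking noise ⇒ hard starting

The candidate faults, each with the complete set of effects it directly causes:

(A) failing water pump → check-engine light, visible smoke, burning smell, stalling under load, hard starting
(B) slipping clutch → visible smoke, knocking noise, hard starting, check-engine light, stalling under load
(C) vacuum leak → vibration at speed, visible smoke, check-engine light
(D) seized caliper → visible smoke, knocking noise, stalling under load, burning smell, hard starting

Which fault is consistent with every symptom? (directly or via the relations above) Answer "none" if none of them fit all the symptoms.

A

For each candidate, compare predicted effects to what was observed:
(A) failing water pump — knocking noise yes (by stalling under load → knocking noise); hard starting yes; visible smoke yes; burning smell yes; stalling under load yes; check-engine light yes
(B) slipping clutch — knocking noise yes; hard starting yes; visible smoke yes; burning smell NO; stalling under load yes; check-engine light yes
(C) vacuum leak — does not account for knocking noise, hard starting, burning smell, stalling under load
(D) seized caliper — knocking noise yes; hard starting yes; visible smoke yes; burning smell yes; stalling under load yes; check-engine light NO
(A) alone accounts for all the evidence.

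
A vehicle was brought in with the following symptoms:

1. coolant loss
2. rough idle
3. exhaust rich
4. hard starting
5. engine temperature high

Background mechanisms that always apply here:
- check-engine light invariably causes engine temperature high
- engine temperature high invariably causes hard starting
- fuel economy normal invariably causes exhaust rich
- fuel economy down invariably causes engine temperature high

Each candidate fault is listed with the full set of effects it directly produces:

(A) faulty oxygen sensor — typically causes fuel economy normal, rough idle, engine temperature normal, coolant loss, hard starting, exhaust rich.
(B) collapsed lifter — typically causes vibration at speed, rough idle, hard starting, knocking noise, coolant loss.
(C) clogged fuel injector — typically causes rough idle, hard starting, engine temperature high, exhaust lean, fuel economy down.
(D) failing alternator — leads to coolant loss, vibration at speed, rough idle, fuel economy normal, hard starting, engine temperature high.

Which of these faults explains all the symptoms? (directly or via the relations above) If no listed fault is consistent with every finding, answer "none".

Per-candidate check:
(A) faulty oxygen sensor — fails on engine temperature high (predicts engine temperature normal, not engine temperature high)
(B) collapsed lifter — does not account for exhaust rich, engine temperature high
(C) clogged fuel injector — coolant loss NO; rough idle yes; exhaust rich NO; hard starting yes; engine temperature high yes
(D) failing alternator — coolant loss yes; rough idle yes; exhaust rich yes (through fuel economy normal → exhaust rich); hard starting yes; engine temperature high yes
Only (D) is consistent with every observation.

D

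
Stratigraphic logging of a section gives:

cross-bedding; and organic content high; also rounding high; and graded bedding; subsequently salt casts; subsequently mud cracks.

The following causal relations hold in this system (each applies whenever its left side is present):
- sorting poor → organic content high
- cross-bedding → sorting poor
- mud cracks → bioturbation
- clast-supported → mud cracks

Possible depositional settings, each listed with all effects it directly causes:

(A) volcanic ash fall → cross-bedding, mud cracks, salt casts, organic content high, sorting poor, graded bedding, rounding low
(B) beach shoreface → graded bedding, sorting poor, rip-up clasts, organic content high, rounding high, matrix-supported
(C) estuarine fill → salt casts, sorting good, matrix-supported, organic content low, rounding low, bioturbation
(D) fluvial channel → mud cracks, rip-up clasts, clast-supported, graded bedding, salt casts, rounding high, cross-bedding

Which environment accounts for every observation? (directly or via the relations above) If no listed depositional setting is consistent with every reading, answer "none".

D

For each candidate, compare predicted effects to what was observed:
(A) volcanic ash fall — fails on rounding high (predicts rounding low, not rounding high)
(B) beach shoreface — does not account for cross-bedding, salt casts, mud cracks
(C) estuarine fill — cross-bedding NO; organic content high NO; rounding high NO; graded bedding NO; salt casts yes; mud cracks NO
(D) fluvial channel — cross-bedding yes; organic content high yes (via cross-bedding → sorting poor → organic content high); rounding high yes; graded bedding yes; salt casts yes; mud cracks yes
(D) is the only candidate with no mismatches.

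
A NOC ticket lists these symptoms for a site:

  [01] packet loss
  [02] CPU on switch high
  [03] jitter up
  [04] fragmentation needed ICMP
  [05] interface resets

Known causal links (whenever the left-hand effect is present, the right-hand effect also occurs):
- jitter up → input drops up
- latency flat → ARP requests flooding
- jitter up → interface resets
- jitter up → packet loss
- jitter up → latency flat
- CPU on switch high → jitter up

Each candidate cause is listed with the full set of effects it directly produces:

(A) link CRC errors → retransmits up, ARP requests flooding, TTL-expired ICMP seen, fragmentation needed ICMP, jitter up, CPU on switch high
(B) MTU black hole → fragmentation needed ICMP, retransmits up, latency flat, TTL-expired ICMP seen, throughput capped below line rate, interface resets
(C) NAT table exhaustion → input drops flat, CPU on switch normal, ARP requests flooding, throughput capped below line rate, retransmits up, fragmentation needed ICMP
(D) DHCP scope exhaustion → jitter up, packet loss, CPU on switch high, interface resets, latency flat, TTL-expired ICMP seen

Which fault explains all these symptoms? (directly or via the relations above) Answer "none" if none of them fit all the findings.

A

Testing each hypothesis:
(A) link CRC errors — packet loss yes (by jitter up → packet loss); CPU on switch high yes; jitter up yes; fragmentation needed ICMP yes; interface resets yes (by jitter up → interface resets)
(B) MTU black hole — does not account for packet loss, CPU on switch high, jitter up
(C) NAT table exhaustion — fails on packet loss, CPU on switch high, jitter up, interface resets (predicts CPU on switch normal, not CPU on switch high)
(D) DHCP scope exhaustion — packet loss yes; CPU on switch high yes; jitter up yes; fragmentation needed ICMP NO; interface resets yes
Only (A) is consistent with every observation.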